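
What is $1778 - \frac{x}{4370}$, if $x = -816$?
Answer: $\frac{3885338}{2185} \approx 1778.2$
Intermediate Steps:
$1778 - \frac{x}{4370} = 1778 - - \frac{816}{4370} = 1778 - \left(-816\right) \frac{1}{4370} = 1778 - - \frac{408}{2185} = 1778 + \frac{408}{2185} = \frac{3885338}{2185}$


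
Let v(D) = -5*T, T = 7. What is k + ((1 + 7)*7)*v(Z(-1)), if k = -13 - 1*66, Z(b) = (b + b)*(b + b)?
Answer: -2039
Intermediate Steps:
Z(b) = 4*b² (Z(b) = (2*b)*(2*b) = 4*b²)
k = -79 (k = -13 - 66 = -79)
v(D) = -35 (v(D) = -5*7 = -35)
k + ((1 + 7)*7)*v(Z(-1)) = -79 + ((1 + 7)*7)*(-35) = -79 + (8*7)*(-35) = -79 + 56*(-35) = -79 - 1960 = -2039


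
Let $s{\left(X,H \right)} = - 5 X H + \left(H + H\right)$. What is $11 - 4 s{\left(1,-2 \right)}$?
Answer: $-13$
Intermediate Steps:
$s{\left(X,H \right)} = 2 H - 5 H X$ ($s{\left(X,H \right)} = - 5 H X + 2 H = 2 H - 5 H X$)
$11 - 4 s{\left(1,-2 \right)} = 11 - 4 \left(- 2 \left(2 - 5\right)\right) = 11 - 4 \left(\left(-2\right) \left(-3\right)\right) = 11 - 24 = -13$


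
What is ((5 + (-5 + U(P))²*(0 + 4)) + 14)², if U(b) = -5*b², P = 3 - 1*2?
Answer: 175561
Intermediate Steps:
P = 1 (P = 3 - 2 = 1)
((5 + (-5 + U(P))²*(0 + 4)) + 14)² = ((5 + (-5 - 5*1²)²*(0 + 4)) + 14)² = ((5 + (-5 - 5*1)²*4) + 14)² = ((5 + (-5 - 5)²*4) + 14)² = ((5 + (-10)²*4) + 14)² = ((5 + 100*4) + 14)² = ((5 + 400) + 14)² = (405 + 14)² = 419² = 175561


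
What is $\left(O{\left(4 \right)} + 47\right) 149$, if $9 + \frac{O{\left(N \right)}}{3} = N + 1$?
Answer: $5215$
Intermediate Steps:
$O{\left(N \right)} = -24 + 3 N$ ($O{\left(N \right)} = -27 + 3 \left(N + 1\right) = -27 + 3 \left(1 + N\right) = -27 + \left(3 + 3 N\right) = -24 + 3 N$)
$\left(O{\left(4 \right)} + 47\right) 149 = \left(\left(-24 + 3 \cdot 4\right) + 47\right) 149 = \left(\left(-24 + 12\right) + 47\right) 149 = \left(-12 + 47\right) 149 = 35 \cdot 149 = 5215$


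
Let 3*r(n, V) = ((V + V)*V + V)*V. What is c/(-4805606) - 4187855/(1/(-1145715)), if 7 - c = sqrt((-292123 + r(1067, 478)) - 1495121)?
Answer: 23057721881321167943/4805606 + 2*sqrt(4443697)/2402803 ≈ 4.7981e+12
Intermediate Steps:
r(n, V) = V*(V + 2*V**2)/3 (r(n, V) = (((V + V)*V + V)*V)/3 = (((2*V)*V + V)*V)/3 = ((2*V**2 + V)*V)/3 = ((V + 2*V**2)*V)/3 = (V*(V + 2*V**2))/3 = V*(V + 2*V**2)/3)
c = 7 - 4*sqrt(4443697) (c = 7 - sqrt((-292123 + (1/3)*478**2*(1 + 2*478)) - 1495121) = 7 - sqrt((-292123 + (1/3)*228484*(1 + 956)) - 1495121) = 7 - sqrt((-292123 + (1/3)*228484*957) - 1495121) = 7 - sqrt((-292123 + 72886396) - 1495121) = 7 - sqrt(72594273 - 1495121) = 7 - sqrt(71099152) = 7 - 4*sqrt(4443697) ≈ -8425.0)
c/(-4805606) - 4187855/(1/(-1145715)) = (7 - 4*sqrt(4443697))/(-4805606) - 4187855/(1/(-1145715)) = (7 - 4*sqrt(4443697))*(-1/4805606) - 4187855/(-1/1145715) = (-7/4805606 + 2*sqrt(4443697)/2402803) - 4187855*(-1145715) = (-7/4805606 + 2*sqrt(4443697)/2402803) + 4798088291325 = 23057721881321167943/4805606 + 2*sqrt(4443697)/2402803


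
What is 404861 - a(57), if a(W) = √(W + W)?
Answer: 404861 - √114 ≈ 4.0485e+5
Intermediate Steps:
a(W) = √2*√W (a(W) = √(2*W) = √2*√W)
404861 - a(57) = 404861 - √2*√57 = 404861 - √114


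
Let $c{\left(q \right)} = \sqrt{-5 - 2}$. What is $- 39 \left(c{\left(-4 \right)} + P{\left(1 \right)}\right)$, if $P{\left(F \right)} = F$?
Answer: $-39 - 39 i \sqrt{7} \approx -39.0 - 103.18 i$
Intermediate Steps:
$c{\left(q \right)} = i \sqrt{7}$ ($c{\left(q \right)} = \sqrt{-7} = i \sqrt{7}$)
$- 39 \left(c{\left(-4 \right)} + P{\left(1 \right)}\right) = - 39 \left(i \sqrt{7} + 1\right) = - 39 \left(1 + i \sqrt{7}\right) = -39 - 39 i \sqrt{7}$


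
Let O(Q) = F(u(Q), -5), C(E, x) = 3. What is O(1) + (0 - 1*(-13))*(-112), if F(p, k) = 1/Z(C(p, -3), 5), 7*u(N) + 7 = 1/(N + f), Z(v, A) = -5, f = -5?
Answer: -7281/5 ≈ -1456.2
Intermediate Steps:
u(N) = -1 + 1/(7*(-5 + N)) (u(N) = -1 + 1/(7*(N - 5)) = -1 + 1/(7*(-5 + N)))
F(p, k) = -1/5 (F(p, k) = 1/(-5) = -1/5)
O(Q) = -1/5
O(1) + (0 - 1*(-13))*(-112) = -1/5 + (0 - 1*(-13))*(-112) = -1/5 + (0 + 13)*(-112) = -1/5 + 13*(-112) = -1/5 - 1456 = -7281/5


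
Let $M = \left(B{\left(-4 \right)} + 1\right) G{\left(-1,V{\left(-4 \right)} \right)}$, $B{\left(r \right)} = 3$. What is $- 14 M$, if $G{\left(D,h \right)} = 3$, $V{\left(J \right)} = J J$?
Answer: $-168$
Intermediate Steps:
$V{\left(J \right)} = J^{2}$
$M = 12$ ($M = \left(3 + 1\right) 3 = 4 \cdot 3 = 12$)
$- 14 M = \left(-14\right) 12 = -168$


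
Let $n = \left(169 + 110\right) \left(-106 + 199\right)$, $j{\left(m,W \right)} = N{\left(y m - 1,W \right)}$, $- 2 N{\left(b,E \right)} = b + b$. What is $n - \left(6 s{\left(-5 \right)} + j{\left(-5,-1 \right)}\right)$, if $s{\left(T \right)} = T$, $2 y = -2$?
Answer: $25981$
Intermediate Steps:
$y = -1$ ($y = \frac{1}{2} \left(-2\right) = -1$)
$N{\left(b,E \right)} = - b$ ($N{\left(b,E \right)} = - \frac{b + b}{2} = - \frac{2 b}{2} = - b$)
$j{\left(m,W \right)} = 1 + m$ ($j{\left(m,W \right)} = - (- m - 1) = - (-1 - m) = 1 + m$)
$n = 25947$ ($n = 279 \cdot 93 = 25947$)
$n - \left(6 s{\left(-5 \right)} + j{\left(-5,-1 \right)}\right) = 25947 - \left(6 \left(-5\right) + \left(1 - 5\right)\right) = 25947 - \left(-30 - 4\right) = 25947 - -34 = 25947 + 34 = 25981$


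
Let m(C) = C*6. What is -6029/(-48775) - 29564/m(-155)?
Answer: 144759107/4536075 ≈ 31.913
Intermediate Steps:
m(C) = 6*C
-6029/(-48775) - 29564/m(-155) = -6029/(-48775) - 29564/(6*(-155)) = -6029*(-1/48775) - 29564/(-930) = 6029/48775 - 29564*(-1/930) = 6029/48775 + 14782/465 = 144759107/4536075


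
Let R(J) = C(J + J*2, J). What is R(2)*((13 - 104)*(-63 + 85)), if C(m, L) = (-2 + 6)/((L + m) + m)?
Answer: -572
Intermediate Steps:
C(m, L) = 4/(L + 2*m)
R(J) = 4/(7*J) (R(J) = 4/(J + 2*(J + J*2)) = 4/(J + 2*(J + 2*J)) = 4/(J + 2*(3*J)) = 4/(J + 6*J) = 4/((7*J)) = 4*(1/(7*J)) = 4/(7*J))
R(2)*((13 - 104)*(-63 + 85)) = ((4/7)/2)*((13 - 104)*(-63 + 85)) = ((4/7)*(½))*(-91*22) = (2/7)*(-2002) = -572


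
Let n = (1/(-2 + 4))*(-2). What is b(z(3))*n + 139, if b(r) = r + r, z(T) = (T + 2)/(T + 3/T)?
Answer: 273/2 ≈ 136.50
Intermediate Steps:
z(T) = (2 + T)/(T + 3/T)
b(r) = 2*r
n = -1 (n = (1/2)*(-2) = ((½)*1)*(-2) = (½)*(-2) = -1)
b(z(3))*n + 139 = (2*(3*(2 + 3)/(3 + 3²)))*(-1) + 139 = (2*(3*5/(3 + 9)))*(-1) + 139 = (2*(3*5/12))*(-1) + 139 = (2*(3*(1/12)*5))*(-1) + 139 = (2*(5/4))*(-1) + 139 = (5/2)*(-1) + 139 = -5/2 + 139 = 273/2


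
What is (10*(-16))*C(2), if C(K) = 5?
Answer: -800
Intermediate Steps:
(10*(-16))*C(2) = (10*(-16))*5 = -160*5 = -800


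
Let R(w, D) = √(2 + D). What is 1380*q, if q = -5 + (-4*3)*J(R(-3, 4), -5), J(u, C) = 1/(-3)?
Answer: -1380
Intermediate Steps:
J(u, C) = -⅓
q = -1 (q = -5 - 4*3*(-⅓) = -5 - 12*(-⅓) = -5 + 4 = -1)
1380*q = 1380*(-1) = -1380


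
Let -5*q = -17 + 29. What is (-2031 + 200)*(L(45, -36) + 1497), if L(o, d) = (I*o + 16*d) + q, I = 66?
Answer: -35600133/5 ≈ -7.1200e+6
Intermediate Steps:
q = -12/5 (q = -(-17 + 29)/5 = -⅕*12 = -12/5 ≈ -2.4000)
L(o, d) = -12/5 + 16*d + 66*o (L(o, d) = (66*o + 16*d) - 12/5 = (16*d + 66*o) - 12/5 = -12/5 + 16*d + 66*o)
(-2031 + 200)*(L(45, -36) + 1497) = (-2031 + 200)*((-12/5 + 16*(-36) + 66*45) + 1497) = -1831*((-12/5 - 576 + 2970) + 1497) = -1831*(11958/5 + 1497) = -1831*19443/5 = -35600133/5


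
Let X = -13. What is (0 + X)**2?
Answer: 169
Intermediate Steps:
(0 + X)**2 = (0 - 13)**2 = (-13)**2 = 169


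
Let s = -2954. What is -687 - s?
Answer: 2267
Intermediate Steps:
-687 - s = -687 - 1*(-2954) = -687 + 2954 = 2267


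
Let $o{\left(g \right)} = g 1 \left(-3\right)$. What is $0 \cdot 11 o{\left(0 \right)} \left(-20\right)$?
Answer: $0$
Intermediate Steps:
$o{\left(g \right)} = - 3 g$ ($o{\left(g \right)} = g \left(-3\right) = - 3 g$)
$0 \cdot 11 o{\left(0 \right)} \left(-20\right) = 0 \cdot 11 \left(\left(-3\right) 0\right) \left(-20\right) = 0 \cdot 0 \left(-20\right) = 0 \left(-20\right) = 0$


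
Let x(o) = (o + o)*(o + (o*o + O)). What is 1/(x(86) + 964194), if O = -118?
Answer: 1/2230802 ≈ 4.4827e-7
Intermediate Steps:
x(o) = 2*o*(-118 + o + o**2) (x(o) = (o + o)*(o + (o*o - 118)) = (2*o)*(o + (o**2 - 118)) = (2*o)*(o + (-118 + o**2)) = (2*o)*(-118 + o + o**2) = 2*o*(-118 + o + o**2))
1/(x(86) + 964194) = 1/(2*86*(-118 + 86 + 86**2) + 964194) = 1/(2*86*(-118 + 86 + 7396) + 964194) = 1/(2*86*7364 + 964194) = 1/(1266608 + 964194) = 1/2230802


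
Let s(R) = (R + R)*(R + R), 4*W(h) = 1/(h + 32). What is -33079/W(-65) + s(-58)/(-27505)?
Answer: 120098588684/27505 ≈ 4.3664e+6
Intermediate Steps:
W(h) = 1/(4*(32 + h)) (W(h) = 1/(4*(h + 32)) = 1/(4*(32 + h)))
s(R) = 4*R² (s(R) = (2*R)*(2*R) = 4*R²)
-33079/W(-65) + s(-58)/(-27505) = -33079/(1/(4*(32 - 65))) + (4*(-58)²)/(-27505) = -33079/((¼)/(-33)) + (4*3364)*(-1/27505) = -33079/((¼)*(-1/33)) + 13456*(-1/27505) = -33079/(-1/132) - 13456/27505 = -33079*(-132) - 13456/27505 = 4366428 - 13456/27505 = 120098588684/27505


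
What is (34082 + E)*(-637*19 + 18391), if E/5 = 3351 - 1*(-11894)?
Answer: 693610416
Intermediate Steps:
E = 76225 (E = 5*(3351 - 1*(-11894)) = 5*(3351 + 11894) = 5*15245 = 76225)
(34082 + E)*(-637*19 + 18391) = (34082 + 76225)*(-637*19 + 18391) = 110307*(-12103 + 18391) = 110307*6288 = 693610416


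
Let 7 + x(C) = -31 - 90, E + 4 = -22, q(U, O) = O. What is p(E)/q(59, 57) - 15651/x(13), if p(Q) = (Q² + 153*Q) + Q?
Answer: 466123/7296 ≈ 63.887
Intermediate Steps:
E = -26 (E = -4 - 22 = -26)
p(Q) = Q² + 154*Q
x(C) = -128 (x(C) = -7 + (-31 - 90) = -7 - 121 = -128)
p(E)/q(59, 57) - 15651/x(13) = -26*(154 - 26)/57 - 15651/(-128) = -26*128*(1/57) - 15651*(-1/128) = -3328*1/57 + 15651/128 = -3328/57 + 15651/128 = 466123/7296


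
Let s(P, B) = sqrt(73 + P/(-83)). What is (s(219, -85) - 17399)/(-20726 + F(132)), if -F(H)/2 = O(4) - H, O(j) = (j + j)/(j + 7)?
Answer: 191389/225098 - 22*sqrt(30295)/9341567 ≈ 0.84984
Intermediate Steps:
s(P, B) = sqrt(73 - P/83) (s(P, B) = sqrt(73 + P*(-1/83)) = sqrt(73 - P/83))
O(j) = 2*j/(7 + j) (O(j) = (2*j)/(7 + j) = 2*j/(7 + j))
F(H) = -16/11 + 2*H (F(H) = -2*(2*4/(7 + 4) - H) = -2*(2*4/11 - H) = -2*(2*4*(1/11) - H) = -2*(8/11 - H) = -16/11 + 2*H)
(s(219, -85) - 17399)/(-20726 + F(132)) = (sqrt(502897 - 83*219)/83 - 17399)/(-20726 + (-16/11 + 2*132)) = (sqrt(502897 - 18177)/83 - 17399)/(-20726 + (-16/11 + 264)) = (sqrt(484720)/83 - 17399)/(-20726 + 2888/11) = ((4*sqrt(30295))/83 - 17399)/(-225098/11) = (4*sqrt(30295)/83 - 17399)*(-11/225098) = (-17399 + 4*sqrt(30295)/83)*(-11/225098) = 191389/225098 - 22*sqrt(30295)/9341567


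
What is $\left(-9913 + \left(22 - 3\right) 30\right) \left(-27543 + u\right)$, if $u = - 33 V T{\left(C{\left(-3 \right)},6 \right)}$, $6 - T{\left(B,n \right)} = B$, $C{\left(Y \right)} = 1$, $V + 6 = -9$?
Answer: $234210324$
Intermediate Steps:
$V = -15$ ($V = -6 - 9 = -15$)
$T{\left(B,n \right)} = 6 - B$
$u = 2475$ ($u = \left(-33\right) \left(-15\right) \left(6 - 1\right) = 495 \left(6 - 1\right) = 495 \cdot 5 = 2475$)
$\left(-9913 + \left(22 - 3\right) 30\right) \left(-27543 + u\right) = \left(-9913 + \left(22 - 3\right) 30\right) \left(-27543 + 2475\right) = \left(-9913 + 19 \cdot 30\right) \left(-25068\right) = \left(-9913 + 570\right) \left(-25068\right) = \left(-9343\right) \left(-25068\right) = 234210324$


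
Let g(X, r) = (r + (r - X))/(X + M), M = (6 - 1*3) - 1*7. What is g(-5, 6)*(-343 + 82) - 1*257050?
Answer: -256557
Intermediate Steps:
M = -4 (M = (6 - 3) - 7 = 3 - 7 = -4)
g(X, r) = (-X + 2*r)/(-4 + X) (g(X, r) = (r + (r - X))/(X - 4) = (-X + 2*r)/(-4 + X))
g(-5, 6)*(-343 + 82) - 1*257050 = ((-1*(-5) + 2*6)/(-4 - 5))*(-343 + 82) - 1*257050 = ((5 + 12)/(-9))*(-261) - 257050 = -1/9*17*(-261) - 257050 = -17/9*(-261) - 257050 = 493 - 257050 = -256557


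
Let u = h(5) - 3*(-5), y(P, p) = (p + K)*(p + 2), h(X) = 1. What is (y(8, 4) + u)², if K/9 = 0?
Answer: 1600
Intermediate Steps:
K = 0 (K = 9*0 = 0)
y(P, p) = p*(2 + p) (y(P, p) = (p + 0)*(p + 2) = p*(2 + p))
u = 16 (u = 1 - 3*(-5) = 1 + 15 = 16)
(y(8, 4) + u)² = (4*(2 + 4) + 16)² = (4*6 + 16)² = (24 + 16)² = 40² = 1600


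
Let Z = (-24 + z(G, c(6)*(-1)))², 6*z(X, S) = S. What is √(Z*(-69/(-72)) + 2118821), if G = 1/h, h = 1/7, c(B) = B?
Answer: √305196474/12 ≈ 1455.8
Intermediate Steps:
h = ⅐ (h = 1*(⅐) = ⅐ ≈ 0.14286)
G = 7 (G = 1/(⅐) = 7)
z(X, S) = S/6
Z = 625 (Z = (-24 + (6*(-1))/6)² = (-24 + (⅙)*(-6))² = (-24 - 1)² = (-25)² = 625)
√(Z*(-69/(-72)) + 2118821) = √(625*(-69/(-72)) + 2118821) = √(625*(-69*(-1/72)) + 2118821) = √(625*(23/24) + 2118821) = √(14375/24 + 2118821) = √(50866079/24) = √305196474/12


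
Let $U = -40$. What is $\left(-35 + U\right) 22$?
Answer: $-1650$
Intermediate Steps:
$\left(-35 + U\right) 22 = \left(-35 - 40\right) 22 = \left(-75\right) 22 = -1650$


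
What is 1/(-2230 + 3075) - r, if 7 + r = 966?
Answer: -810354/845 ≈ -959.00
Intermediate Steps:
r = 959 (r = -7 + 966 = 959)
1/(-2230 + 3075) - r = 1/(-2230 + 3075) - 1*959 = 1/845 - 959 = -810354/845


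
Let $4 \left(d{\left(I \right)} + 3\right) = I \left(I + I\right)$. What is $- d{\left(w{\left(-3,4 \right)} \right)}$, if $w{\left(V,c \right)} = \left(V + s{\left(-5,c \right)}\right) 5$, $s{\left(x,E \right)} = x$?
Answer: $-797$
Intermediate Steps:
$w{\left(V,c \right)} = -25 + 5 V$ ($w{\left(V,c \right)} = \left(V - 5\right) 5 = \left(-5 + V\right) 5 = -25 + 5 V$)
$d{\left(I \right)} = -3 + \frac{I^{2}}{2}$ ($d{\left(I \right)} = -3 + \frac{I \left(I + I\right)}{4} = -3 + \frac{I 2 I}{4} = -3 + \frac{2 I^{2}}{4} = -3 + \frac{I^{2}}{2}$)
$- d{\left(w{\left(-3,4 \right)} \right)} = - (-3 + \frac{\left(-25 + 5 \left(-3\right)\right)^{2}}{2}) = - (-3 + \frac{\left(-25 - 15\right)^{2}}{2}) = - (-3 + \frac{\left(-40\right)^{2}}{2}) = - (-3 + \frac{1}{2} \cdot 1600) = - (-3 + 800) = \left(-1\right) 797 = -797$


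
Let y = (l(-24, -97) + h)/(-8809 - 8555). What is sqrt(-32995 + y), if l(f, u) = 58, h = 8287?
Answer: 5*I*sqrt(99484177281)/8682 ≈ 181.65*I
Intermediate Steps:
y = -8345/17364 (y = (58 + 8287)/(-8809 - 8555) = 8345/(-17364) = 8345*(-1/17364) = -8345/17364 ≈ -0.48059)
sqrt(-32995 + y) = sqrt(-32995 - 8345/17364) = sqrt(-572933525/17364) = 5*I*sqrt(99484177281)/8682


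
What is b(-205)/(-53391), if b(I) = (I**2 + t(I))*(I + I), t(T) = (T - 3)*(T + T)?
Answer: 17398350/17797 ≈ 977.60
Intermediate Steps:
t(T) = 2*T*(-3 + T) (t(T) = (-3 + T)*(2*T) = 2*T*(-3 + T))
b(I) = 2*I*(I**2 + 2*I*(-3 + I)) (b(I) = (I**2 + 2*I*(-3 + I))*(I + I) = (I**2 + 2*I*(-3 + I))*(2*I) = 2*I*(I**2 + 2*I*(-3 + I)))
b(-205)/(-53391) = (6*(-205)**2*(-2 - 205))/(-53391) = (6*42025*(-207))*(-1/53391) = -52195050*(-1/53391) = 17398350/17797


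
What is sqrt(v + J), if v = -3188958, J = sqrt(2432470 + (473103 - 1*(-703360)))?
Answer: sqrt(-3188958 + sqrt(3608933)) ≈ 1785.2*I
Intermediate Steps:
J = sqrt(3608933) (J = sqrt(2432470 + (473103 + 703360)) = sqrt(2432470 + 1176463) = sqrt(3608933) ≈ 1899.7)
sqrt(v + J) = sqrt(-3188958 + sqrt(3608933))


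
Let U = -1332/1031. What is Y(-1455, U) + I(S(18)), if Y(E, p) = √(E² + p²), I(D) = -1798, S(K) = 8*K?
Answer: -1798 + 3*√250035198361/1031 ≈ -343.00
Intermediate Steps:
U = -1332/1031 (U = -1332*1/1031 = -1332/1031 ≈ -1.2920)
Y(-1455, U) + I(S(18)) = √((-1455)² + (-1332/1031)²) - 1798 = √(2117025 + 1774224/1062961) - 1798 = √(2250316785249/1062961) - 1798 = 3*√250035198361/1031 - 1798 = -1798 + 3*√250035198361/1031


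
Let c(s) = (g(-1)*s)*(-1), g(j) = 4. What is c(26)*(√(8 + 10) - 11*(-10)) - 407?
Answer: -11847 - 312*√2 ≈ -12288.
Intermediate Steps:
c(s) = -4*s (c(s) = (4*s)*(-1) = -4*s)
c(26)*(√(8 + 10) - 11*(-10)) - 407 = (-4*26)*(√(8 + 10) - 11*(-10)) - 407 = -104*(√18 + 110) - 407 = -104*(3*√2 + 110) - 407 = -104*(110 + 3*√2) - 407 = (-11440 - 312*√2) - 407 = -11847 - 312*√2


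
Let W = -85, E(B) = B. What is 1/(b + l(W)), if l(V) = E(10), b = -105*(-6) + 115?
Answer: 1/755 ≈ 0.0013245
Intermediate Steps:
b = 745 (b = 630 + 115 = 745)
l(V) = 10
1/(b + l(W)) = 1/(745 + 10) = 1/755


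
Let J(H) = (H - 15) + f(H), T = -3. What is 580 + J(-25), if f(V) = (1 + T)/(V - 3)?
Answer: 7561/14 ≈ 540.07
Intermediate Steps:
f(V) = -2/(-3 + V) (f(V) = (1 - 3)/(V - 3) = -2/(-3 + V))
J(H) = -15 + H - 2/(-3 + H) (J(H) = (H - 15) - 2/(-3 + H) = (-15 + H) - 2/(-3 + H) = -15 + H - 2/(-3 + H))
580 + J(-25) = 580 + (-2 + (-15 - 25)*(-3 - 25))/(-3 - 25) = 580 + (-2 - 40*(-28))/(-28) = 580 - (-2 + 1120)/28 = 580 - 1/28*1118 = 580 - 559/14 = 7561/14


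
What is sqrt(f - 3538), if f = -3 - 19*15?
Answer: I*sqrt(3826) ≈ 61.855*I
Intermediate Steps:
f = -288 (f = -3 - 285 = -288)
sqrt(f - 3538) = sqrt(-288 - 3538) = sqrt(-3826) = I*sqrt(3826)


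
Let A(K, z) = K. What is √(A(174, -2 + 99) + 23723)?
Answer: √23897 ≈ 154.59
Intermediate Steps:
√(A(174, -2 + 99) + 23723) = √(174 + 23723) = √23897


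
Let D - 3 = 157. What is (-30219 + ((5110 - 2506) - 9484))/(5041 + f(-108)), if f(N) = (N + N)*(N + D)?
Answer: 37099/6191 ≈ 5.9924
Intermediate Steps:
D = 160 (D = 3 + 157 = 160)
f(N) = 2*N*(160 + N) (f(N) = (N + N)*(N + 160) = (2*N)*(160 + N) = 2*N*(160 + N))
(-30219 + ((5110 - 2506) - 9484))/(5041 + f(-108)) = (-30219 + ((5110 - 2506) - 9484))/(5041 + 2*(-108)*(160 - 108)) = (-30219 + (2604 - 9484))/(5041 + 2*(-108)*52) = (-30219 - 6880)/(5041 - 11232) = -37099/(-6191) = -37099*(-1/6191) = 37099/6191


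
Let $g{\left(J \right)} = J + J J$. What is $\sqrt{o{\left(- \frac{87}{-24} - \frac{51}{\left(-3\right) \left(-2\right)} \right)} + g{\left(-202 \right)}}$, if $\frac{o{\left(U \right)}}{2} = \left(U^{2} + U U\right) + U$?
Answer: $\frac{27 \sqrt{893}}{4} \approx 201.71$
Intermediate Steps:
$g{\left(J \right)} = J + J^{2}$
$o{\left(U \right)} = 2 U + 4 U^{2}$ ($o{\left(U \right)} = 2 \left(\left(U^{2} + U U\right) + U\right) = 2 \left(\left(U^{2} + U^{2}\right) + U\right) = 2 \left(2 U^{2} + U\right) = 2 \left(U + 2 U^{2}\right) = 2 U + 4 U^{2}$)
$\sqrt{o{\left(- \frac{87}{-24} - \frac{51}{\left(-3\right) \left(-2\right)} \right)} + g{\left(-202 \right)}} = \sqrt{2 \left(- \frac{87}{-24} - \frac{51}{\left(-3\right) \left(-2\right)}\right) \left(1 + 2 \left(- \frac{87}{-24} - \frac{51}{\left(-3\right) \left(-2\right)}\right)\right) - 202 \left(1 - 202\right)} = \sqrt{2 \left(\left(-87\right) \left(- \frac{1}{24}\right) - \frac{51}{6}\right) \left(1 + 2 \left(\left(-87\right) \left(- \frac{1}{24}\right) - \frac{51}{6}\right)\right) - -40602} = \sqrt{2 \left(\frac{29}{8} - \frac{17}{2}\right) \left(1 + 2 \left(\frac{29}{8} - \frac{17}{2}\right)\right) + 40602} = \sqrt{2 \left(- \frac{39}{8}\right) \left(1 + 2 \left(- \frac{39}{8}\right)\right) + 40602} = \sqrt{2 \left(- \frac{39}{8}\right) \left(1 - \frac{39}{4}\right) + 40602} = \sqrt{2 \left(- \frac{39}{8}\right) \left(- \frac{35}{4}\right) + 40602} = \sqrt{\frac{1365}{16} + 40602} = \sqrt{\frac{650997}{16}} = \frac{27 \sqrt{893}}{4}$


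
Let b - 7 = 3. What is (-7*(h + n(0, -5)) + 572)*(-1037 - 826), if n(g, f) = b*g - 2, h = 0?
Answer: -1091718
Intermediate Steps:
b = 10 (b = 7 + 3 = 10)
n(g, f) = -2 + 10*g (n(g, f) = 10*g - 2 = -2 + 10*g)
(-7*(h + n(0, -5)) + 572)*(-1037 - 826) = (-7*(0 + (-2 + 10*0)) + 572)*(-1037 - 826) = (-7*(0 + (-2 + 0)) + 572)*(-1863) = (-7*(0 - 2) + 572)*(-1863) = (-7*(-2) + 572)*(-1863) = (14 + 572)*(-1863) = 586*(-1863) = -1091718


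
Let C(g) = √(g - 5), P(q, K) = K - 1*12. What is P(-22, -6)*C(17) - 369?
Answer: -369 - 36*√3 ≈ -431.35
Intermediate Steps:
P(q, K) = -12 + K (P(q, K) = K - 12 = -12 + K)
C(g) = √(-5 + g)
P(-22, -6)*C(17) - 369 = (-12 - 6)*√(-5 + 17) - 369 = -36*√3 - 369 = -369 - 36*√3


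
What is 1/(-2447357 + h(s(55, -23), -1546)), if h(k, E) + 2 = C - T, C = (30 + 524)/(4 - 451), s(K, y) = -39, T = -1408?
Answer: -447/1093340651 ≈ -4.0884e-7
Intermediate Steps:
C = -554/447 (C = 554/(-447) = 554*(-1/447) = -554/447 ≈ -1.2394)
h(k, E) = 627928/447 (h(k, E) = -2 + (-554/447 - 1*(-1408)) = -2 + (-554/447 + 1408) = -2 + 628822/447 = 627928/447)
1/(-2447357 + h(s(55, -23), -1546)) = 1/(-2447357 + 627928/447) = 1/(-1093340651/447) = -447/1093340651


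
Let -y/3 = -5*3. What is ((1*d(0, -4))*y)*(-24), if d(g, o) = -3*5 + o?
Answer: 20520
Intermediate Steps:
d(g, o) = -15 + o
y = 45 (y = -(-15)*3 = -3*(-15) = 45)
((1*d(0, -4))*y)*(-24) = ((1*(-15 - 4))*45)*(-24) = ((1*(-19))*45)*(-24) = -19*45*(-24) = -855*(-24) = 20520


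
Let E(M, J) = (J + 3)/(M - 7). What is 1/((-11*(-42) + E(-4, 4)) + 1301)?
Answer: 11/19386 ≈ 0.00056742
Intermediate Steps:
E(M, J) = (3 + J)/(-7 + M)
1/((-11*(-42) + E(-4, 4)) + 1301) = 1/((-11*(-42) + (3 + 4)/(-7 - 4)) + 1301) = 1/((462 + 7/(-11)) + 1301) = 1/((462 - 1/11*7) + 1301) = 1/((462 - 7/11) + 1301) = 1/(5075/11 + 1301) = 1/(19386/11) = 11/19386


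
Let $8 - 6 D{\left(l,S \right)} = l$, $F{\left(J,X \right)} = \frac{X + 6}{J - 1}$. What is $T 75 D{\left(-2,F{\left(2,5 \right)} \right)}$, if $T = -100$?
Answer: $-12500$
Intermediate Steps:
$F{\left(J,X \right)} = \frac{6 + X}{-1 + J}$
$D{\left(l,S \right)} = \frac{4}{3} - \frac{l}{6}$
$T 75 D{\left(-2,F{\left(2,5 \right)} \right)} = \left(-100\right) 75 \left(\frac{4}{3} - - \frac{1}{3}\right) = - 7500 \left(\frac{4}{3} + \frac{1}{3}\right) = \left(-7500\right) \frac{5}{3} = -12500$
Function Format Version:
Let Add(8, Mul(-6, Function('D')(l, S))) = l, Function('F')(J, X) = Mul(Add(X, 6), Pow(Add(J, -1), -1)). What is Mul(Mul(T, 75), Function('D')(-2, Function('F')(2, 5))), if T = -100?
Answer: -12500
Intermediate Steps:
Function('F')(J, X) = Mul(Pow(Add(-1, J), -1), Add(6, X)) (Function('F')(J, X) = Mul(Add(6, X), Pow(Add(-1, J), -1)) = Mul(Pow(Add(-1, J), -1), Add(6, X)))
Function('D')(l, S) = Add(Rational(4, 3), Mul(Rational(-1, 6), l))
Mul(Mul(T, 75), Function('D')(-2, Function('F')(2, 5))) = Mul(Mul(-100, 75), Add(Rational(4, 3), Mul(Rational(-1, 6), -2))) = Mul(-7500, Add(Rational(4, 3), Rational(1, 3))) = Mul(-7500, Rational(5, 3)) = -12500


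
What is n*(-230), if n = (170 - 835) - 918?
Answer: 364090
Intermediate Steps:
n = -1583 (n = -665 - 918 = -1583)
n*(-230) = -1583*(-230) = 364090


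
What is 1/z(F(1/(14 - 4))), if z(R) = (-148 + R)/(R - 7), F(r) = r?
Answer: 23/493 ≈ 0.046653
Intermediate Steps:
z(R) = (-148 + R)/(-7 + R)
1/z(F(1/(14 - 4))) = 1/((-148 + 1/(14 - 4))/(-7 + 1/(14 - 4))) = 1/((-148 + 1/10)/(-7 + 1/10)) = 1/((-148 + ⅒)/(-7 + ⅒)) = 1/(-1479/10/(-69/10)) = 1/(-10/69*(-1479/10)) = 1/(493/23) = 23/493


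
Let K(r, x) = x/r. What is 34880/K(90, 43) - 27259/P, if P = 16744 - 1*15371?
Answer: 4308949463/59039 ≈ 72985.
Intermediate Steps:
P = 1373 (P = 16744 - 15371 = 1373)
34880/K(90, 43) - 27259/P = 34880/((43/90)) - 27259/1373 = 34880/((43*(1/90))) - 27259*1/1373 = 34880/(43/90) - 27259/1373 = 34880*(90/43) - 27259/1373 = 3139200/43 - 27259/1373 = 4308949463/59039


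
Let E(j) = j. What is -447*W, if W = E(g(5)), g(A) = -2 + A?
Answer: -1341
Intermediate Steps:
W = 3 (W = -2 + 5 = 3)
-447*W = -447*3 = -1341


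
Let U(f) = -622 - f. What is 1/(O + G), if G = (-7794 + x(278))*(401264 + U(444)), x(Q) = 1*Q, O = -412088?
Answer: -1/3008300256 ≈ -3.3241e-10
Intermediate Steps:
x(Q) = Q
G = -3007888168 (G = (-7794 + 278)*(401264 + (-622 - 1*444)) = -7516*(401264 + (-622 - 444)) = -7516*(401264 - 1066) = -7516*400198 = -3007888168)
1/(O + G) = 1/(-412088 - 3007888168) = 1/(-3008300256) = -1/3008300256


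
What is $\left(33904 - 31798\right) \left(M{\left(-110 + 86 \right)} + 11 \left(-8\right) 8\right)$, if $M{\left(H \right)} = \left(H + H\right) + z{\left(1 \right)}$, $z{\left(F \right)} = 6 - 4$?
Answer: $-1579500$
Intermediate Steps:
$z{\left(F \right)} = 2$
$M{\left(H \right)} = 2 + 2 H$ ($M{\left(H \right)} = \left(H + H\right) + 2 = 2 H + 2 = 2 + 2 H$)
$\left(33904 - 31798\right) \left(M{\left(-110 + 86 \right)} + 11 \left(-8\right) 8\right) = \left(33904 - 31798\right) \left(\left(2 + 2 \left(-110 + 86\right)\right) + 11 \left(-8\right) 8\right) = 2106 \left(\left(2 + 2 \left(-24\right)\right) - 704\right) = 2106 \left(\left(2 - 48\right) - 704\right) = 2106 \left(-46 - 704\right) = 2106 \left(-750\right) = -1579500$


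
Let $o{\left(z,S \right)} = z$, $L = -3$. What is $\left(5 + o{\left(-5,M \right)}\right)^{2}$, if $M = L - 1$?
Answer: $0$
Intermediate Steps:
$M = -4$ ($M = -3 - 1 = -4$)
$\left(5 + o{\left(-5,M \right)}\right)^{2} = \left(5 - 5\right)^{2} = 0^{2} = 0$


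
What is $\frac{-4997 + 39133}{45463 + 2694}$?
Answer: $\frac{34136}{48157} \approx 0.70885$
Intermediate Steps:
$\frac{-4997 + 39133}{45463 + 2694} = \frac{34136}{48157}$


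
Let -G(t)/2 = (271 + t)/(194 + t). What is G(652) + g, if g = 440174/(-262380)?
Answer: -71395057/18497790 ≈ -3.8597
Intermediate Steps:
g = -220087/131190 (g = 440174*(-1/262380) = -220087/131190 ≈ -1.6776)
G(t) = -2*(271 + t)/(194 + t)
G(652) + g = 2*(-271 - 1*652)/(194 + 652) - 220087/131190 = 2*(-271 - 652)/846 - 220087/131190 = 2*(1/846)*(-923) - 220087/131190 = -923/423 - 220087/131190 = -71395057/18497790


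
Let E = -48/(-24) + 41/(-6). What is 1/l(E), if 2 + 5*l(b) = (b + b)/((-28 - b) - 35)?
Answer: -349/128 ≈ -2.7266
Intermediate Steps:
E = -29/6 (E = -48*(-1/24) + 41*(-⅙) = 2 - 41/6 = -29/6 ≈ -4.8333)
l(b) = -⅖ + 2*b/(5*(-63 - b)) (l(b) = -⅖ + ((b + b)/((-28 - b) - 35))/5 = -⅖ + ((2*b)/(-63 - b))/5 = -⅖ + (2*b/(-63 - b))/5 = -⅖ + 2*b/(5*(-63 - b)))
1/l(E) = 1/(2*(-63 - 2*(-29/6))/(5*(63 - 29/6))) = 1/(2*(-63 + 29/3)/(5*(349/6))) = 1/((⅖)*(6/349)*(-160/3)) = 1/(-128/349) = -349/128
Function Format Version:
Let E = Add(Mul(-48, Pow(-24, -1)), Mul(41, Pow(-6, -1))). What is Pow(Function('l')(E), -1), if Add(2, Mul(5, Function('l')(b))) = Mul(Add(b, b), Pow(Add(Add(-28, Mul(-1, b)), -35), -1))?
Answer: Rational(-349, 128) ≈ -2.7266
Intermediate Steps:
E = Rational(-29, 6) (E = Add(Mul(-48, Rational(-1, 24)), Mul(41, Rational(-1, 6))) = Add(2, Rational(-41, 6)) = Rational(-29, 6) ≈ -4.8333)
Function('l')(b) = Add(Rational(-2, 5), Mul(Rational(2, 5), b, Pow(Add(-63, Mul(-1, b)), -1))) (Function('l')(b) = Add(Rational(-2, 5), Mul(Rational(1, 5), Mul(Add(b, b), Pow(Add(Add(-28, Mul(-1, b)), -35), -1)))) = Add(Rational(-2, 5), Mul(Rational(1, 5), Mul(Mul(2, b), Pow(Add(-63, Mul(-1, b)), -1)))) = Add(Rational(-2, 5), Mul(Rational(1, 5), Mul(2, b, Pow(Add(-63, Mul(-1, b)), -1)))) = Add(Rational(-2, 5), Mul(Rational(2, 5), b, Pow(Add(-63, Mul(-1, b)), -1))))
Pow(Function('l')(E), -1) = Pow(Mul(Rational(2, 5), Pow(Add(63, Rational(-29, 6)), -1), Add(-63, Mul(-2, Rational(-29, 6)))), -1) = Pow(Mul(Rational(2, 5), Pow(Rational(349, 6), -1), Add(-63, Rational(29, 3))), -1) = Pow(Mul(Rational(2, 5), Rational(6, 349), Rational(-160, 3)), -1) = Pow(Rational(-128, 349), -1) = Rational(-349, 128)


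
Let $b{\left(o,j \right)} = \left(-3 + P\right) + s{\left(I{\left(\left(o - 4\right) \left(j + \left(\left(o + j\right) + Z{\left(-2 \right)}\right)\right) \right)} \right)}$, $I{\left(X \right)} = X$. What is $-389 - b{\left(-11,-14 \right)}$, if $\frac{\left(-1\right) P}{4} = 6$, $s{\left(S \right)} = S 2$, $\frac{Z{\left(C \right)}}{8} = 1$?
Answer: $-1292$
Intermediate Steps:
$Z{\left(C \right)} = 8$ ($Z{\left(C \right)} = 8 \cdot 1 = 8$)
$s{\left(S \right)} = 2 S$
$P = -24$ ($P = \left(-4\right) 6 = -24$)
$b{\left(o,j \right)} = -27 + 2 \left(-4 + o\right) \left(8 + o + 2 j\right)$ ($b{\left(o,j \right)} = \left(-3 - 24\right) + 2 \left(o - 4\right) \left(j + \left(\left(o + j\right) + 8\right)\right) = -27 + 2 \left(-4 + o\right) \left(j + \left(\left(j + o\right) + 8\right)\right) = -27 + 2 \left(-4 + o\right) \left(j + \left(8 + j + o\right)\right) = -27 + 2 \left(-4 + o\right) \left(8 + o + 2 j\right)$)
$-389 - b{\left(-11,-14 \right)} = -389 - \left(-91 - -224 + 2 \left(-11\right)^{2} + 8 \left(-11\right) + 4 \left(-14\right) \left(-11\right)\right) = -389 - \left(-91 + 224 + 2 \cdot 121 - 88 + 616\right) = -389 - \left(-91 + 224 + 242 - 88 + 616\right) = -389 - 903 = -1292$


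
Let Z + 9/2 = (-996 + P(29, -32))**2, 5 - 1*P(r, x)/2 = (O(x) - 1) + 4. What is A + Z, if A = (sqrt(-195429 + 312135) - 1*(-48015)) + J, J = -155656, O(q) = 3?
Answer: 1776717/2 + sqrt(116706) ≈ 8.8870e+5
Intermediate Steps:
P(r, x) = -2 (P(r, x) = 10 - 2*((3 - 1) + 4) = 10 - 2*(2 + 4) = 10 - 2*6 = 10 - 12 = -2)
Z = 1991999/2 (Z = -9/2 + (-996 - 2)**2 = -9/2 + (-998)**2 = -9/2 + 996004 = 1991999/2 ≈ 9.9600e+5)
A = -107641 + sqrt(116706) (A = (sqrt(-195429 + 312135) - 1*(-48015)) - 155656 = (sqrt(116706) + 48015) - 155656 = (48015 + sqrt(116706)) - 155656 = -107641 + sqrt(116706) ≈ -1.0730e+5)
A + Z = (-107641 + sqrt(116706)) + 1991999/2 = 1776717/2 + sqrt(116706)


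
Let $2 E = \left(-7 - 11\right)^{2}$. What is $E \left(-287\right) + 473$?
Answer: $-46021$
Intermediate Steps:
$E = 162$ ($E = \frac{\left(-7 - 11\right)^{2}}{2} = \frac{\left(-18\right)^{2}}{2} = \frac{1}{2} \cdot 324 = 162$)
$E \left(-287\right) + 473 = 162 \left(-287\right) + 473 = -46494 + 473 = -46021$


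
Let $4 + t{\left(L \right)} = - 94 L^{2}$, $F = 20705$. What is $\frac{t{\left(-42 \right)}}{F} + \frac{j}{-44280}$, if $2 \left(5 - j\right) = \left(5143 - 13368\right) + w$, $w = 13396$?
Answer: $- \frac{71112979}{8944560} \approx -7.9504$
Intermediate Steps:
$j = - \frac{5161}{2}$ ($j = 5 - \frac{\left(5143 - 13368\right) + 13396}{2} = 5 - \frac{-8225 + 13396}{2} = 5 - \frac{5171}{2} = - \frac{5161}{2} \approx -2580.5$)
$t{\left(L \right)} = -4 - 94 L^{2}$
$\frac{t{\left(-42 \right)}}{F} + \frac{j}{-44280} = \frac{-4 - 94 \left(-42\right)^{2}}{20705} - \frac{5161}{2 \left(-44280\right)} = \left(-4 - 165816\right) \frac{1}{20705} - - \frac{5161}{88560} = \left(-4 - 165816\right) \frac{1}{20705} + \frac{5161}{88560} = \left(-165820\right) \frac{1}{20705} + \frac{5161}{88560} = - \frac{33164}{4141} + \frac{5161}{88560} = - \frac{71112979}{8944560}$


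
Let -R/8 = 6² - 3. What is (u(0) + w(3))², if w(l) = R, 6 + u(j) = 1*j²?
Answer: 72900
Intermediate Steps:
R = -264 (R = -8*(6² - 3) = -8*(36 - 3) = -8*33 = -264)
u(j) = -6 + j² (u(j) = -6 + 1*j² = -6 + j²)
w(l) = -264
(u(0) + w(3))² = ((-6 + 0²) - 264)² = ((-6 + 0) - 264)² = (-6 - 264)² = (-270)² = 72900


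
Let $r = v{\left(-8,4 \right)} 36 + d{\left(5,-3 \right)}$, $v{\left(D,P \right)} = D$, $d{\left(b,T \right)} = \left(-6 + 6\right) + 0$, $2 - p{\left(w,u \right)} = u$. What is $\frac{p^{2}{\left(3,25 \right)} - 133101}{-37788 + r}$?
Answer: $\frac{33143}{9519} \approx 3.4818$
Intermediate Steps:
$p{\left(w,u \right)} = 2 - u$
$d{\left(b,T \right)} = 0$ ($d{\left(b,T \right)} = 0 + 0 = 0$)
$r = -288$ ($r = \left(-8\right) 36 + 0 = -288 + 0 = -288$)
$\frac{p^{2}{\left(3,25 \right)} - 133101}{-37788 + r} = \frac{\left(2 - 25\right)^{2} - 133101}{-37788 - 288} = \frac{\left(2 - 25\right)^{2} - 133101}{-38076} = \left(\left(-23\right)^{2} - 133101\right) \left(- \frac{1}{38076}\right) = \left(529 - 133101\right) \left(- \frac{1}{38076}\right) = \left(-132572\right) \left(- \frac{1}{38076}\right) = \frac{33143}{9519}$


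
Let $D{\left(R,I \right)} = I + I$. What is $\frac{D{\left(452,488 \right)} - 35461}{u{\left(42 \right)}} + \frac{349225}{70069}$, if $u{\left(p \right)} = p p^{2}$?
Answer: $\frac{7819017445}{1730424024} \approx 4.5186$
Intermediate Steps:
$D{\left(R,I \right)} = 2 I$
$u{\left(p \right)} = p^{3}$
$\frac{D{\left(452,488 \right)} - 35461}{u{\left(42 \right)}} + \frac{349225}{70069} = \frac{2 \cdot 488 - 35461}{42^{3}} + \frac{349225}{70069} = \frac{976 - 35461}{74088} + 349225 \cdot \frac{1}{70069} = \left(-34485\right) \frac{1}{74088} + \frac{349225}{70069} = - \frac{11495}{24696} + \frac{349225}{70069} = \frac{7819017445}{1730424024}$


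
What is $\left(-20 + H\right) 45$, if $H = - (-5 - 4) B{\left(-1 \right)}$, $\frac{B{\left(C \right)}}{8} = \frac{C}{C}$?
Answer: $2340$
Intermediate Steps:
$B{\left(C \right)} = 8$ ($B{\left(C \right)} = 8 \frac{C}{C} = 8 \cdot 1 = 8$)
$H = 72$ ($H = - (-5 - 4) 8 = \left(-1\right) \left(-9\right) 8 = 9 \cdot 8 = 72$)
$\left(-20 + H\right) 45 = \left(-20 + 72\right) 45 = 52 \cdot 45 = 2340$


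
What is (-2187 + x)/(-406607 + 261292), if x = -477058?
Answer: 95849/29063 ≈ 3.2980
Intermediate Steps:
(-2187 + x)/(-406607 + 261292) = (-2187 - 477058)/(-406607 + 261292) = -479245/(-145315) = -479245*(-1/145315) = 95849/29063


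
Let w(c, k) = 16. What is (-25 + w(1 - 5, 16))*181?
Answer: -1629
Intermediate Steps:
(-25 + w(1 - 5, 16))*181 = (-25 + 16)*181 = -9*181 = -1629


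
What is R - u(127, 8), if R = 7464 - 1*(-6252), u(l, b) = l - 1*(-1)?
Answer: 13588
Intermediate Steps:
u(l, b) = 1 + l (u(l, b) = l + 1 = 1 + l)
R = 13716 (R = 7464 + 6252 = 13716)
R - u(127, 8) = 13716 - (1 + 127) = 13716 - 1*128 = 13716 - 128 = 13588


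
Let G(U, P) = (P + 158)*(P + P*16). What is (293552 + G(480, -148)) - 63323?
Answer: 205069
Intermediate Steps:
G(U, P) = 17*P*(158 + P) (G(U, P) = (158 + P)*(P + 16*P) = (158 + P)*(17*P) = 17*P*(158 + P))
(293552 + G(480, -148)) - 63323 = (293552 + 17*(-148)*(158 - 148)) - 63323 = (293552 + 17*(-148)*10) - 63323 = (293552 - 25160) - 63323 = 268392 - 63323 = 205069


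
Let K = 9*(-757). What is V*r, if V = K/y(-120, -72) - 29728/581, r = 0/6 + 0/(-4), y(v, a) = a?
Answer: 0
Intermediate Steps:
K = -6813
r = 0 (r = 0*(1/6) + 0*(-1/4) = 0 + 0 = 0)
V = 201993/4648 (V = -6813/(-72) - 29728/581 = -6813*(-1/72) - 29728*1/581 = 757/8 - 29728/581 = 201993/4648 ≈ 43.458)
V*r = (201993/4648)*0 = 0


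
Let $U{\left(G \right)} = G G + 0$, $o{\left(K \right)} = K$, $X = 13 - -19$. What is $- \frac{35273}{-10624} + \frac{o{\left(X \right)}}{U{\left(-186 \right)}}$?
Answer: $\frac{305161169}{91886976} \approx 3.321$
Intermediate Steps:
$X = 32$ ($X = 13 + 19 = 32$)
$U{\left(G \right)} = G^{2}$ ($U{\left(G \right)} = G^{2} + 0 = G^{2}$)
$- \frac{35273}{-10624} + \frac{o{\left(X \right)}}{U{\left(-186 \right)}} = - \frac{35273}{-10624} + \frac{32}{\left(-186\right)^{2}} = \left(-35273\right) \left(- \frac{1}{10624}\right) + \frac{32}{34596} = \frac{35273}{10624} + 32 \cdot \frac{1}{34596} = \frac{35273}{10624} + \frac{8}{8649} = \frac{305161169}{91886976}$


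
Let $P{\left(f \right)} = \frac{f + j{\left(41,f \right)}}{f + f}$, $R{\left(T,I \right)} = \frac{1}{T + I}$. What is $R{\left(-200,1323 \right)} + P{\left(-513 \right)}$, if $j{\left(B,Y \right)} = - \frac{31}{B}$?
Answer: $\frac{11848469}{23620059} \approx 0.50163$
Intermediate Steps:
$R{\left(T,I \right)} = \frac{1}{I + T}$
$P{\left(f \right)} = \frac{- \frac{31}{41} + f}{2 f}$ ($P{\left(f \right)} = \frac{f - \frac{31}{41}}{f + f} = \frac{f - \frac{31}{41}}{2 f} = \left(f - \frac{31}{41}\right) \frac{1}{2 f} = \left(- \frac{31}{41} + f\right) \frac{1}{2 f} = \frac{- \frac{31}{41} + f}{2 f}$)
$R{\left(-200,1323 \right)} + P{\left(-513 \right)} = \frac{1}{1323 - 200} + \frac{-31 + 41 \left(-513\right)}{82 \left(-513\right)} = \frac{1}{1123} + \frac{1}{82} \left(- \frac{1}{513}\right) \left(-31 - 21033\right) = \frac{1}{1123} + \frac{1}{82} \left(- \frac{1}{513}\right) \left(-21064\right) = \frac{1}{1123} + \frac{10532}{21033} = \frac{11848469}{23620059}$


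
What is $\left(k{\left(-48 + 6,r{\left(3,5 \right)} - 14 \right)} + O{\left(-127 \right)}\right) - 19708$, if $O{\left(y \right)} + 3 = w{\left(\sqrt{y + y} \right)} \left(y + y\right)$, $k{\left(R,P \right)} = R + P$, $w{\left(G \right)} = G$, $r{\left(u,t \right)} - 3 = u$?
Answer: $-19761 - 254 i \sqrt{254} \approx -19761.0 - 4048.1 i$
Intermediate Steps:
$r{\left(u,t \right)} = 3 + u$
$k{\left(R,P \right)} = P + R$
$O{\left(y \right)} = -3 + 2 \sqrt{2} y^{\frac{3}{2}}$ ($O{\left(y \right)} = -3 + \sqrt{y + y} \left(y + y\right) = -3 + \sqrt{2 y} 2 y = -3 + \sqrt{2} \sqrt{y} 2 y = -3 + 2 \sqrt{2} y^{\frac{3}{2}}$)
$\left(k{\left(-48 + 6,r{\left(3,5 \right)} - 14 \right)} + O{\left(-127 \right)}\right) - 19708 = \left(\left(\left(\left(3 + 3\right) - 14\right) + \left(-48 + 6\right)\right) - \left(3 - 2 \sqrt{2} \left(-127\right)^{\frac{3}{2}}\right)\right) - 19708 = \left(\left(\left(6 - 14\right) - 42\right) - \left(3 - 2 \sqrt{2} \left(- 127 i \sqrt{127}\right)\right)\right) - 19708 = \left(\left(-8 - 42\right) - \left(3 + 254 i \sqrt{254}\right)\right) - 19708 = \left(-50 - \left(3 + 254 i \sqrt{254}\right)\right) - 19708 = \left(-53 - 254 i \sqrt{254}\right) - 19708 = -19761 - 254 i \sqrt{254}$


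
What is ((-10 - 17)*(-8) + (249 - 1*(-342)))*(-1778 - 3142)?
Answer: -3970440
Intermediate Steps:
((-10 - 17)*(-8) + (249 - 1*(-342)))*(-1778 - 3142) = (-27*(-8) + (249 + 342))*(-4920) = (216 + 591)*(-4920) = 807*(-4920) = -3970440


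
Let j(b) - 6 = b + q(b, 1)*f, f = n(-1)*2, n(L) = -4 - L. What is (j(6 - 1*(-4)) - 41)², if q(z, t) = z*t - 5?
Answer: 3025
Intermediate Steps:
q(z, t) = -5 + t*z (q(z, t) = t*z - 5 = -5 + t*z)
f = -6 (f = (-4 - 1*(-1))*2 = (-4 + 1)*2 = -3*2 = -6)
j(b) = 36 - 5*b (j(b) = 6 + (b + (-5 + 1*b)*(-6)) = 6 + (b + (-5 + b)*(-6)) = 6 + (b + (30 - 6*b)) = 6 + (30 - 5*b) = 36 - 5*b)
(j(6 - 1*(-4)) - 41)² = ((36 - 5*(6 - 1*(-4))) - 41)² = ((36 - 5*(6 + 4)) - 41)² = ((36 - 5*10) - 41)² = ((36 - 50) - 41)² = (-14 - 41)² = (-55)² = 3025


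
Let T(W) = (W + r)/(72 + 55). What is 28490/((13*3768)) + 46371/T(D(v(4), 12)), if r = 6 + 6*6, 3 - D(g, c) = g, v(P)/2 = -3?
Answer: 48078993353/416364 ≈ 1.1547e+5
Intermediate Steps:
v(P) = -6 (v(P) = 2*(-3) = -6)
D(g, c) = 3 - g
r = 42 (r = 6 + 36 = 42)
T(W) = 42/127 + W/127 (T(W) = (W + 42)/(72 + 55) = (42 + W)/127 = (42 + W)*(1/127) = 42/127 + W/127)
28490/((13*3768)) + 46371/T(D(v(4), 12)) = 28490/((13*3768)) + 46371/(42/127 + (3 - 1*(-6))/127) = 28490/48984 + 46371/(42/127 + (3 + 6)/127) = 28490*(1/48984) + 46371/(42/127 + (1/127)*9) = 14245/24492 + 46371/(42/127 + 9/127) = 14245/24492 + 46371/(51/127) = 14245/24492 + 46371*(127/51) = 14245/24492 + 1963039/17 = 48078993353/416364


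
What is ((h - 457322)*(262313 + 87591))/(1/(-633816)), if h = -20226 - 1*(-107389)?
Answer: 82091921041512576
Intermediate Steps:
h = 87163 (h = -20226 + 107389 = 87163)
((h - 457322)*(262313 + 87591))/(1/(-633816)) = ((87163 - 457322)*(262313 + 87591))/(1/(-633816)) = (-370159*349904)/(-1/633816) = -129520114736*(-633816) = 82091921041512576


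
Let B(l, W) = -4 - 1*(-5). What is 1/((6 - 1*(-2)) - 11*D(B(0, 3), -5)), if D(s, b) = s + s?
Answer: -1/14 ≈ -0.071429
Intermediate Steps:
B(l, W) = 1 (B(l, W) = -4 + 5 = 1)
D(s, b) = 2*s
1/((6 - 1*(-2)) - 11*D(B(0, 3), -5)) = 1/((6 - 1*(-2)) - 22) = 1/((6 + 2) - 11*2) = 1/(8 - 22) = 1/(-14) = -1/14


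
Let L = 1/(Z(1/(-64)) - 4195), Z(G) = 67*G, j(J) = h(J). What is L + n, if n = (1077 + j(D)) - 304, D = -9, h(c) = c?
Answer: 205169844/268547 ≈ 764.00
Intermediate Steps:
j(J) = J
n = 764 (n = (1077 - 9) - 304 = 1068 - 304 = 764)
L = -64/268547 (L = 1/(67/(-64) - 4195) = 1/(67*(-1/64) - 4195) = 1/(-67/64 - 4195) = 1/(-268547/64) = -64/268547 ≈ -0.00023832)
L + n = -64/268547 + 764 = 205169844/268547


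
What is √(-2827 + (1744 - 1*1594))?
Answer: I*√2677 ≈ 51.74*I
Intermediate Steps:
√(-2827 + (1744 - 1*1594)) = √(-2827 + (1744 - 1594)) = √(-2827 + 150) = √(-2677) = I*√2677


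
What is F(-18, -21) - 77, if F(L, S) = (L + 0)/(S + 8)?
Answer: -983/13 ≈ -75.615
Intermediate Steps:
F(L, S) = L/(8 + S)
F(-18, -21) - 77 = -18/(8 - 21) - 77 = -18/(-13) - 77 = -18*(-1/13) - 77 = 18/13 - 77 = -983/13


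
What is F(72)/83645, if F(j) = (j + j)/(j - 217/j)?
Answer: 10368/415464715 ≈ 2.4955e-5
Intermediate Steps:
F(j) = 2*j/(j - 217/j) (F(j) = (2*j)/(j - 217/j) = 2*j/(j - 217/j))
F(72)/83645 = (2*72²/(-217 + 72²))/83645 = (2*5184/(-217 + 5184))*(1/83645) = (2*5184/4967)*(1/83645) = (2*5184*(1/4967))*(1/83645) = (10368/4967)*(1/83645) = 10368/415464715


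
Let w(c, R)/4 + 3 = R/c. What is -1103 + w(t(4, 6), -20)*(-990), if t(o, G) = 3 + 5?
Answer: 20677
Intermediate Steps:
t(o, G) = 8
w(c, R) = -12 + 4*R/c (w(c, R) = -12 + 4*(R/c) = -12 + 4*R/c)
-1103 + w(t(4, 6), -20)*(-990) = -1103 + (-12 + 4*(-20)/8)*(-990) = -1103 + (-12 + 4*(-20)*(⅛))*(-990) = -1103 + (-12 - 10)*(-990) = -1103 - 22*(-990) = -1103 + 21780 = 20677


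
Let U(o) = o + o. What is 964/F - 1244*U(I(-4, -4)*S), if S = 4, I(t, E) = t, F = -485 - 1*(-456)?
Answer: 1153468/29 ≈ 39775.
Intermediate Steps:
F = -29 (F = -485 + 456 = -29)
U(o) = 2*o
964/F - 1244*U(I(-4, -4)*S) = 964/(-29) - 2488*(-4*4) = 964*(-1/29) - 2488*(-16) = -964/29 - 1244*(-32) = -964/29 + 39808 = 1153468/29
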